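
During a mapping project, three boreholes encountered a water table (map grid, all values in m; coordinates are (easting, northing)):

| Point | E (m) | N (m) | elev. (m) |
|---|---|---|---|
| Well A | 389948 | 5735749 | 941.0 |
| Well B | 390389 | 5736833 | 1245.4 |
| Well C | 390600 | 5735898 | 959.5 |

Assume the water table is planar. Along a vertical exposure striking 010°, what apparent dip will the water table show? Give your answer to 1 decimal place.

15.9°

Two edge vectors: Well A→Well B = (441, 1084, 304.4), Well A→Well C = (652, 149, 18.5).
Normal n = (Well A→Well B) × (Well A→Well C) = (-25301.6, 190310.3, -641059).
So ∂z/∂E = −n_x/n_z = −0.03947 and ∂z/∂N = −n_y/n_z = 0.29687.
Unit vector along 010° is (sin 10°, cos 10°) = (0.1736, 0.9848).
Slope in that direction = a·(0.1736) + b·(0.9848) = 0.28550.
Apparent dip = arctan|0.28550| = 15.9° (true dip is 16.7°, so apparent ≤ true as expected).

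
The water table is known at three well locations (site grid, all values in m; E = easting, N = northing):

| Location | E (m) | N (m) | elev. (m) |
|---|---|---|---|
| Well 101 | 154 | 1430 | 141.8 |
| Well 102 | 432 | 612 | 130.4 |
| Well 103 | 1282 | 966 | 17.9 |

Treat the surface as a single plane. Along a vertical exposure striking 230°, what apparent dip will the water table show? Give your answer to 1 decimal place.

6.3°

Let the plane be z = a·E + b·N + c.
Well 102−Well 101: 278a − 818b = −11.4;  Well 103−Well 101: 1128a − 464b = −123.9.
Solving gives a = −0.12103, b = −0.02720.
Unit vector along 230° is (sin 230°, cos 230°) = (-0.7660, -0.6428).
Slope in that direction = a·(-0.7660) + b·(-0.6428) = 0.11019.
Apparent dip = arctan|0.11019| = 6.3° (true dip is 7.1°, so apparent ≤ true as expected).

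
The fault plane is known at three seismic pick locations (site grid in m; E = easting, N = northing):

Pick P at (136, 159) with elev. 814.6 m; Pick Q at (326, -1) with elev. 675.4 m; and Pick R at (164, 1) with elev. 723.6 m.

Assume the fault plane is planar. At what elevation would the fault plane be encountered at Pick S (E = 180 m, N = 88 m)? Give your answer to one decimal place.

764.6 m

Let the plane be z = a·E + b·N + c.
Pick Q−Pick P: 190a − 160b = −139.2;  Pick R−Pick P: 28a − 158b = −91.
Solving gives a = −0.29106, b = 0.52437.
Then c = 814.6 − a·136 − b·159 = 770.81.
At (180, 88): z = −52.4 + 46.1 + 770.81 = 764.6 m.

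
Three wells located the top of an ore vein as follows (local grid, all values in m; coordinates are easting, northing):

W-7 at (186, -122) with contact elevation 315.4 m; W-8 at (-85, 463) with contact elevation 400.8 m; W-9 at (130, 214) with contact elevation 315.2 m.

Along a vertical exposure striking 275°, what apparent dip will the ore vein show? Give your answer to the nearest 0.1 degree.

25.9°

Let the plane be z = a·easting + b·northing + c.
W-8−W-7: −271a + 585b = 85.4;  W-9−W-7: −56a + 336b = −0.2.
Solving gives a = −0.49423, b = −0.08297.
Unit vector along 275° is (sin 275°, cos 275°) = (-0.9962, 0.0872).
Slope in that direction = a·(-0.9962) + b·(0.0872) = 0.48511.
Apparent dip = arctan|0.48511| = 25.9° (true dip is 26.6°, so apparent ≤ true as expected).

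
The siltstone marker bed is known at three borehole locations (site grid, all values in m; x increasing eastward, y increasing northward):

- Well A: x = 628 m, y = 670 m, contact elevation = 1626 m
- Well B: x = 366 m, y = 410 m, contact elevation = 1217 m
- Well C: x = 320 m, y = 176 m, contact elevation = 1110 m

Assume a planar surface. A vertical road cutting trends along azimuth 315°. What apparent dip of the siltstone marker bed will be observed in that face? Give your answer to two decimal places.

40.05°

Two edge vectors: Well A→Well B = (-262, -260, -409), Well A→Well C = (-308, -494, -516).
Normal n = (Well A→Well B) × (Well A→Well C) = (-67886, -9220, 49348).
So ∂z/∂x = −n_x/n_z = 1.37566 and ∂z/∂y = −n_y/n_z = 0.18684.
Unit vector along 315° is (sin 315°, cos 315°) = (-0.7071, 0.7071).
Slope in that direction = a·(-0.7071) + b·(0.7071) = −0.84062.
Apparent dip = arctan|0.84062| = 40.05° (true dip is 54.2°, so apparent ≤ true as expected).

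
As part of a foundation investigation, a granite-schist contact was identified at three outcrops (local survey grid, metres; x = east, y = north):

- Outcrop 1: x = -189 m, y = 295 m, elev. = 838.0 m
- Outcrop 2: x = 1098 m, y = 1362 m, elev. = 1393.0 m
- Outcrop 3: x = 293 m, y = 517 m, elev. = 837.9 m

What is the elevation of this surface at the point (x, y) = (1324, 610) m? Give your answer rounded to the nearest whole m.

Two edge vectors: Outcrop 1→Outcrop 2 = (1287, 1067, 555), Outcrop 1→Outcrop 3 = (482, 222, -0.1).
Normal n = (Outcrop 1→Outcrop 2) × (Outcrop 1→Outcrop 3) = (-123316.7, 267638.7, -228580).
So ∂z/∂x = −n_x/n_z = −0.53949 and ∂z/∂y = −n_y/n_z = 1.17088.
Intercept c from Outcrop 1: 838 − 101.96 − 345.41 = 390.63.
At (1324, 610): z = −714.3 + 714.2 + 390.63 = 390.6 m.

391 m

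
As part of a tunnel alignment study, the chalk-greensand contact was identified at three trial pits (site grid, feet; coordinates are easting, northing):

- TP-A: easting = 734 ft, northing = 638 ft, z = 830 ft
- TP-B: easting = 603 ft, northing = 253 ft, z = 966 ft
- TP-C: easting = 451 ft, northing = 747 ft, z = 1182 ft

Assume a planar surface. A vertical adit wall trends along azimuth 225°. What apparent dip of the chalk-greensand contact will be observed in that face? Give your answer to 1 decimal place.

39.3°

Let the plane be z = a·easting + b·northing + c.
TP-B−TP-A: −131a − 385b = 136;  TP-C−TP-A: −283a + 109b = 352.
Solving gives a = −1.21999, b = 0.06187.
Unit vector along 225° is (sin 225°, cos 225°) = (-0.7071, -0.7071).
Slope in that direction = a·(-0.7071) + b·(-0.7071) = 0.81892.
Apparent dip = arctan|0.81892| = 39.3° (true dip is 50.7°, so apparent ≤ true as expected).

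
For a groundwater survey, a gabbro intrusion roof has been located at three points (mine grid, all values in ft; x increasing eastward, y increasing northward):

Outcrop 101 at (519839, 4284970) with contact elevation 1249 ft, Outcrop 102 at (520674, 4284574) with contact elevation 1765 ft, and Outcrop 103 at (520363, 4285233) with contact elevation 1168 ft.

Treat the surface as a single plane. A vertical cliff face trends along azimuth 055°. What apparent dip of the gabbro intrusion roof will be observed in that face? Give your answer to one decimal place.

Let the plane be z = a·x + b·y + c.
Outcrop 102−Outcrop 101: 835a − 396b = 516;  Outcrop 103−Outcrop 101: 524a + 263b = −81.
Solving gives a = 0.24264, b = −0.79141.
Unit vector along 055° is (sin 55°, cos 55°) = (0.8192, 0.5736).
Slope in that direction = a·(0.8192) + b·(0.5736) = −0.25518.
Apparent dip = arctan|0.25518| = 14.3° (true dip is 39.6°, so apparent ≤ true as expected).

14.3°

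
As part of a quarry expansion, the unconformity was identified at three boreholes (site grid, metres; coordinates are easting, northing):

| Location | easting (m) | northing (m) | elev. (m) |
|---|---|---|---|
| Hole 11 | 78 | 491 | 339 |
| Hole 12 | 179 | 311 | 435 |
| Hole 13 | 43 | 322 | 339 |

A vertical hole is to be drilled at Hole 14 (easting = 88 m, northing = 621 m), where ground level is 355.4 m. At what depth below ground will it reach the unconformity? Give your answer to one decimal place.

Two edge vectors: Hole 11→Hole 12 = (101, -180, 96), Hole 11→Hole 13 = (-35, -169, 0).
Normal n = (Hole 11→Hole 12) × (Hole 11→Hole 13) = (16224, -3360, -23369).
So ∂z/∂easting = −n_x/n_z = 0.69425 and ∂z/∂northing = −n_y/n_z = −0.14378.
Intercept c from Hole 11: 339 − 54.15 + 70.60 = 355.44.
At (88, 621): z_contact = 61.09 − 89.29 + 355.44 = 327.25 m.
Depth below ground = 355.4 − 327.25 = 28.1 m.

28.1 m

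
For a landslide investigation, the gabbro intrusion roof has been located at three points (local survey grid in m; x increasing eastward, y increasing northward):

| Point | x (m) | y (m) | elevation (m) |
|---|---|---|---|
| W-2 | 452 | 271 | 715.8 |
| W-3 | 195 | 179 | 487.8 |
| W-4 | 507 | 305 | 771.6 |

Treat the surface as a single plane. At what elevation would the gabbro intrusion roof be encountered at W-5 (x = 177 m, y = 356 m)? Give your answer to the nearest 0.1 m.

Let the plane be z = a·x + b·y + c.
W-3−W-2: −257a − 92b = −228;  W-4−W-2: 55a + 34b = 55.8.
Solving gives a = 0.71191, b = 0.48956.
Then c = 715.8 − a·452 − b·271 = 261.35.
At (177, 356): z = 126.0 + 174.3 + 261.35 = 561.6 m.

561.6 m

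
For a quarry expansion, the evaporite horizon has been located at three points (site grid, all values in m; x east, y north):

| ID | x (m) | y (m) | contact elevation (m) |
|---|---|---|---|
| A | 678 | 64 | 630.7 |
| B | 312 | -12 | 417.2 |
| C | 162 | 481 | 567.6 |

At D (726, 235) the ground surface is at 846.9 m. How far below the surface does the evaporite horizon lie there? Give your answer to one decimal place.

115.1 m

Let the plane be z = a·x + b·y + c.
B−A: −366a − 76b = −213.5;  C−A: −516a + 417b = −63.1.
Solving gives a = 0.48909, b = 0.45388.
Then c = 630.7 − a·678 − b·64 = 270.05.
At (726, 235): z_contact = 355.08 + 106.66 + 270.05 = 731.79 m.
Depth below ground = 846.9 − 731.79 = 115.1 m.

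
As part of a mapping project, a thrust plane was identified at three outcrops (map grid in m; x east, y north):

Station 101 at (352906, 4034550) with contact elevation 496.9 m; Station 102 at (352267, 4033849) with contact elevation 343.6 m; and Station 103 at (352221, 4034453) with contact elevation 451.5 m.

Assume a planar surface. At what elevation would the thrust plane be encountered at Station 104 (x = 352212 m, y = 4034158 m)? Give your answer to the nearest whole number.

Let the plane be z = a·x + b·y + c.
Station 102−Station 101: −639a − 701b = −153.3;  Station 103−Station 101: −685a − 97b = −45.4.
Solving gives a = 0.04054333, b = 0.18173012.
Then c = 496.9 − a·352906 − b·4034550 = −747010.34.
At (352212, 4034158): z = 14279.8 + 733128.0 − 747010.34 = 397.5 m.

398 m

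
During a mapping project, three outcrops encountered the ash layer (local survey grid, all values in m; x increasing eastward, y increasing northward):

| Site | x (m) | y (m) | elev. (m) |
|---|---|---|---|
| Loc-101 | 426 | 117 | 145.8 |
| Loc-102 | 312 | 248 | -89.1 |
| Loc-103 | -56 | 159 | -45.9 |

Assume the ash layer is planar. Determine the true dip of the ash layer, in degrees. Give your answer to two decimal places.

57.79°

Two edge vectors: Loc-101→Loc-102 = (-114, 131, -234.9), Loc-101→Loc-103 = (-482, 42, -191.7).
Normal n = (Loc-101→Loc-102) × (Loc-101→Loc-103) = (-15246.9, 91368, 58354).
So ∂z/∂x = −n_x/n_z = 0.26128 and ∂z/∂y = −n_y/n_z = −1.56575.
Gradient magnitude |∇z| = √(a² + b²) = √(0.06827 + 2.45159) = 1.58740.
True dip = arctan(1.58740) = 57.79°, dipping toward N (azimuth ≈ 351°).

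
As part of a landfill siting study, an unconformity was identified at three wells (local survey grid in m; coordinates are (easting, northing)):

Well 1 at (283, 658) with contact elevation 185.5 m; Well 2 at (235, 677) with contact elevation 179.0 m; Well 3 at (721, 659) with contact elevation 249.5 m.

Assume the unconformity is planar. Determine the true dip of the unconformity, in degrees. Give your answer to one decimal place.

8.4°

Two edge vectors: Well 1→Well 2 = (-48, 19, -6.5), Well 1→Well 3 = (438, 1, 64).
Normal n = (Well 1→Well 2) × (Well 1→Well 3) = (1222.5, 225, -8370).
So ∂z/∂E = −n_x/n_z = 0.14606 and ∂z/∂N = −n_y/n_z = 0.02688.
Gradient magnitude |∇z| = √(a² + b²) = √(0.02133 + 0.00072) = 0.14851.
True dip = arctan(0.14851) = 8.4°, dipping toward W (azimuth ≈ 260°).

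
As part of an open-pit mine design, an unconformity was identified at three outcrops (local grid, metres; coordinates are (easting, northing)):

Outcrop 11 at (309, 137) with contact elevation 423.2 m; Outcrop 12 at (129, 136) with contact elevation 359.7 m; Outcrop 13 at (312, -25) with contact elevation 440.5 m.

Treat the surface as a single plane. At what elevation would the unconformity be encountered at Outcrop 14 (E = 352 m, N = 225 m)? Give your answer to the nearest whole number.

430 m

Two edge vectors: Outcrop 11→Outcrop 12 = (-180, -1, -63.5), Outcrop 11→Outcrop 13 = (3, -162, 17.3).
Normal n = (Outcrop 11→Outcrop 12) × (Outcrop 11→Outcrop 13) = (-10304.3, 2923.5, 29163).
So ∂z/∂E = −n_x/n_z = 0.35333 and ∂z/∂N = −n_y/n_z = −0.10025.
Intercept c from Outcrop 11: 423.2 − 109.18 + 13.73 = 327.75.
At (352, 225): z = 124.4 − 22.6 + 327.75 = 429.6 m.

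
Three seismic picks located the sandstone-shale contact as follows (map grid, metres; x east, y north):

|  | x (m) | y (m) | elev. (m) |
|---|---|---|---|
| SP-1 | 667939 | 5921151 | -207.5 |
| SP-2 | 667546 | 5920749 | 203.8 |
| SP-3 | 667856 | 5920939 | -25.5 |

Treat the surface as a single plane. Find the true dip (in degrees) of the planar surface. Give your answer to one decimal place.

Let the plane be z = a·x + b·y + c.
SP-2−SP-1: −393a − 402b = 411.3;  SP-3−SP-1: −83a − 212b = 182.
Solving gives a = −0.28091, b = −0.74851.
Gradient magnitude |∇z| = √(a² + b²) = √(0.07891 + 0.56027) = 0.79949.
True dip = arctan(0.79949) = 38.6°, dipping toward NNE (azimuth ≈ 021°).

38.6°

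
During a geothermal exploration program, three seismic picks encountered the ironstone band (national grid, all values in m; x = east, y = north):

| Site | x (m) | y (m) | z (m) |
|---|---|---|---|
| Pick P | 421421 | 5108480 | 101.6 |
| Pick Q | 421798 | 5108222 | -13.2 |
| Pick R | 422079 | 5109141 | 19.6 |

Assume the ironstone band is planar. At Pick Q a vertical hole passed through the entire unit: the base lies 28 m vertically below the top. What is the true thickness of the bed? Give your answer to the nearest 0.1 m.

27.1 m

Two edge vectors: Pick P→Pick Q = (377, -258, -114.8), Pick P→Pick R = (658, 661, -82).
Normal n = (Pick P→Pick Q) × (Pick P→Pick R) = (97038.8, -44624.4, 418961).
So ∂z/∂x = −n_x/n_z = −0.23162 and ∂z/∂y = −n_y/n_z = 0.10651.
|∇z| = √(a²+b²) = 0.25493, so dip δ = arctan(0.25493) = 14.30°.
True thickness = vertical thickness × cos δ = 28 × cos 14.30° = 27.1 m.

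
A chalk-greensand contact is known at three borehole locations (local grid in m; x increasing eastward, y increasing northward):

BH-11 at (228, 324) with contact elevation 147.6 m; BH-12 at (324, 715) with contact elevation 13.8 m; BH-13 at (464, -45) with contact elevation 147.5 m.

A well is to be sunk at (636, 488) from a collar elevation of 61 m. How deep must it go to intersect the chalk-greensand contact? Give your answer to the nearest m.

Let the plane be z = a·x + b·y + c.
BH-12−BH-11: 96a + 391b = −133.8;  BH-13−BH-11: 236a − 369b = −0.1.
Solving gives a = −0.38693, b = −0.24720.
Then c = 147.6 − a·228 − b·324 = 315.91.
At (636, 488): z_contact = −246.1 − 120.6 + 315.91 = -50.8 m.
Depth below ground = 61 − (-50.8) = 112 m.

112 m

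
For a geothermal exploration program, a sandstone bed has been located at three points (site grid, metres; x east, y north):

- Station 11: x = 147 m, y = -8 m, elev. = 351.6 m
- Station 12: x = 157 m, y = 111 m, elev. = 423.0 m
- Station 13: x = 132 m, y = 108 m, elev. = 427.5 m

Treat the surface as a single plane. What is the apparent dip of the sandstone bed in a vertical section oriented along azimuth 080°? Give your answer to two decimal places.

Let the plane be z = a·x + b·y + c.
Station 12−Station 11: 10a + 119b = 71.4;  Station 13−Station 11: −15a + 116b = 75.9.
Solving gives a = −0.25457, b = 0.62139.
Unit vector along 080° is (sin 80°, cos 80°) = (0.9848, 0.1736).
Slope in that direction = a·(0.9848) + b·(0.1736) = −0.14280.
Apparent dip = arctan|0.14280| = 8.13° (true dip is 33.9°, so apparent ≤ true as expected).

8.13°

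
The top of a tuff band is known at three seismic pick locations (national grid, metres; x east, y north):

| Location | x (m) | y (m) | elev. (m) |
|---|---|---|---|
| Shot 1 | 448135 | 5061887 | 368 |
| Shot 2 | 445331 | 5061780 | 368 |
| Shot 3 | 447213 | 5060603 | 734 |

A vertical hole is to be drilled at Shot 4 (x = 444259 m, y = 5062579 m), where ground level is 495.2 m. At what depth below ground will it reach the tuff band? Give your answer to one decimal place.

Two edge vectors: Shot 1→Shot 2 = (-2804, -107, 0), Shot 1→Shot 3 = (-922, -1284, 366).
Normal n = (Shot 1→Shot 2) × (Shot 1→Shot 3) = (-39162, 1026264, 3501682).
So ∂z/∂x = −n_x/n_z = 0.011183768 and ∂z/∂y = −n_y/n_z = −0.293077441.
Intercept c from Shot 1: 368 − 5011.84 + 1483524.89 = 1478881.05.
At (444259, 5062579): z_contact = 4968.49 − 1483727.70 + 1478881.05 = 121.84 m.
Depth below ground = 495.2 − 121.84 = 373.4 m.

373.4 m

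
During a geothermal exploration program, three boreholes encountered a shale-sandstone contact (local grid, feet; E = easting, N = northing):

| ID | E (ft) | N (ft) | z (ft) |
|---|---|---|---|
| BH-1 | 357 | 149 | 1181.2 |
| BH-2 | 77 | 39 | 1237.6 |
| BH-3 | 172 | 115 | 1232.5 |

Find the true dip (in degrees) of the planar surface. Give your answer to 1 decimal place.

Let the plane be z = a·E + b·N + c.
BH-2−BH-1: −280a − 110b = 56.4;  BH-3−BH-1: −185a − 34b = 51.3.
Solving gives a = −0.34399, b = 0.36288.
Gradient magnitude |∇z| = √(a² + b²) = √(0.11833 + 0.13168) = 0.50001.
True dip = arctan(0.50001) = 26.6°, dipping toward SE (azimuth ≈ 137°).

26.6°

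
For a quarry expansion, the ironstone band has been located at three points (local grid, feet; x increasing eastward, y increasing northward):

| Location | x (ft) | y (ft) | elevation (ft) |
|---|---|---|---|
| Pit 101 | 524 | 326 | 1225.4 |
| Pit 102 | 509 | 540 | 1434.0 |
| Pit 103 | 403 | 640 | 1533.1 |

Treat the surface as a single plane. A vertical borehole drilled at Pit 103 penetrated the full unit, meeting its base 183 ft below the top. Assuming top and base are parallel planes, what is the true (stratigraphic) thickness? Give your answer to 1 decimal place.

Two edge vectors: Pit 101→Pit 102 = (-15, 214, 208.6), Pit 101→Pit 103 = (-121, 314, 307.7).
Normal n = (Pit 101→Pit 102) × (Pit 101→Pit 103) = (347.4, -20625.1, 21184).
So ∂z/∂x = −n_x/n_z = −0.01640 and ∂z/∂y = −n_y/n_z = 0.97362.
|∇z| = √(a²+b²) = 0.97375, so dip δ = arctan(0.97375) = 44.24°.
True thickness = vertical thickness × cos δ = 183 × cos 44.24° = 131.1 ft.

131.1 ft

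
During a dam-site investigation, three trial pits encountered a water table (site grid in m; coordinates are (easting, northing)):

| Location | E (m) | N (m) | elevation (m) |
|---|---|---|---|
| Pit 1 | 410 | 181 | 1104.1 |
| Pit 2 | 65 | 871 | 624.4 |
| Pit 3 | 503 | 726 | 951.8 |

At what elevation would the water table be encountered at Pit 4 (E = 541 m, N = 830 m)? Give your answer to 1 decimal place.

Two edge vectors: Pit 1→Pit 2 = (-345, 690, -479.7), Pit 1→Pit 3 = (93, 545, -152.3).
Normal n = (Pit 1→Pit 2) × (Pit 1→Pit 3) = (156349.5, -97155.6, -252195).
So ∂z/∂E = −n_x/n_z = 0.61995 and ∂z/∂N = −n_y/n_z = −0.38524.
Intercept c from Pit 1: 1104.1 − 254.18 + 69.73 = 919.65.
At (541, 830): z = 335.4 − 319.7 + 919.65 = 935.3 m.

935.3 m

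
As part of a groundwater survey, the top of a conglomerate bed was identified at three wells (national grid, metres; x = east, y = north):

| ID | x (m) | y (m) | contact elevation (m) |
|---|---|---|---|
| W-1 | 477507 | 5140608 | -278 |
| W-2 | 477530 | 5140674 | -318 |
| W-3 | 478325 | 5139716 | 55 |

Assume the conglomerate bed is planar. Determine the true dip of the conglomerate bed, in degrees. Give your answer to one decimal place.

Let the plane be z = a·x + b·y + c.
W-2−W-1: 23a + 66b = −40;  W-3−W-1: 818a − 892b = 333.
Solving gives a = −0.18391, b = −0.54197.
Gradient magnitude |∇z| = √(a² + b²) = √(0.03382 + 0.29373) = 0.57232.
True dip = arctan(0.57232) = 29.8°, dipping toward NNE (azimuth ≈ 019°).

29.8°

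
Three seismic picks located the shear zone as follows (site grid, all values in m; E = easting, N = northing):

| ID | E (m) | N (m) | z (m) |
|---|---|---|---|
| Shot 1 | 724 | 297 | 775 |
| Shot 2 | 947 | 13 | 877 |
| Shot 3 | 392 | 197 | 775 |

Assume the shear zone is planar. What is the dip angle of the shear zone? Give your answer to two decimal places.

Let the plane be z = a·E + b·N + c.
Shot 2−Shot 1: 223a − 284b = 102;  Shot 3−Shot 1: −332a − 100b = 0.
Solving gives a = 0.08749, b = −0.29046.
Gradient magnitude |∇z| = √(a² + b²) = √(0.00765 + 0.08437) = 0.30335.
True dip = arctan(0.30335) = 16.88°, dipping toward NNW (azimuth ≈ 343°).

16.88°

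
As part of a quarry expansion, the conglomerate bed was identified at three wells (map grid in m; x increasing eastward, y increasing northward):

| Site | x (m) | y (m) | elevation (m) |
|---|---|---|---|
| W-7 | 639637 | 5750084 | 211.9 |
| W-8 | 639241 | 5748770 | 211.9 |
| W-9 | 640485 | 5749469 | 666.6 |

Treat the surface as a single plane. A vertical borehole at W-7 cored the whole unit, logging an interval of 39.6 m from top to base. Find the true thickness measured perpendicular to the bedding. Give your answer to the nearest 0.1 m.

Let the plane be z = a·x + b·y + c.
W-8−W-7: −396a − 1314b = 0;  W-9−W-7: 848a − 615b = 454.7.
Solving gives a = 0.44003, b = −0.13261.
|∇z| = √(a²+b²) = 0.45958, so dip δ = arctan(0.45958) = 24.68°.
True thickness = vertical thickness × cos δ = 39.6 × cos 24.68° = 36.0 m.

36.0 m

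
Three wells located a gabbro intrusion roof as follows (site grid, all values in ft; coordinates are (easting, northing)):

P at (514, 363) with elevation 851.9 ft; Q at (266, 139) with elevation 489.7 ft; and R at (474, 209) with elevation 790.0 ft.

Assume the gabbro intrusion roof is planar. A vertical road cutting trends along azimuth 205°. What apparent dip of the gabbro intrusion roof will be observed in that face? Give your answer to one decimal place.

32.3°

Two edge vectors: P→Q = (-248, -224, -362.2), P→R = (-40, -154, -61.9).
Normal n = (P→Q) × (P→R) = (-41913.2, -863.2, 29232).
So ∂z/∂E = −n_x/n_z = 1.43381 and ∂z/∂N = −n_y/n_z = 0.02953.
Unit vector along 205° is (sin 205°, cos 205°) = (-0.4226, -0.9063).
Slope in that direction = a·(-0.4226) + b·(-0.9063) = −0.63272.
Apparent dip = arctan|0.63272| = 32.3° (true dip is 55.1°, so apparent ≤ true as expected).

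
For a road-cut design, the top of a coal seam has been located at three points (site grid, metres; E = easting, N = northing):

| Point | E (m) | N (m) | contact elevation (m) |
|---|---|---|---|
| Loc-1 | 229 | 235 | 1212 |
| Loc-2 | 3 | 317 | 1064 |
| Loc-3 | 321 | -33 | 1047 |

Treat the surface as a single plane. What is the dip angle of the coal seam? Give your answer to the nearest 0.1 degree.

54.2°

Two edge vectors: Loc-1→Loc-2 = (-226, 82, -148), Loc-1→Loc-3 = (92, -268, -165).
Normal n = (Loc-1→Loc-2) × (Loc-1→Loc-3) = (-53194, -50906, 53024).
So ∂z/∂E = −n_x/n_z = 1.00321 and ∂z/∂N = −n_y/n_z = 0.96006.
Gradient magnitude |∇z| = √(a² + b²) = √(1.00642 + 0.92171) = 1.38857.
True dip = arctan(1.38857) = 54.2°, dipping toward SW (azimuth ≈ 226°).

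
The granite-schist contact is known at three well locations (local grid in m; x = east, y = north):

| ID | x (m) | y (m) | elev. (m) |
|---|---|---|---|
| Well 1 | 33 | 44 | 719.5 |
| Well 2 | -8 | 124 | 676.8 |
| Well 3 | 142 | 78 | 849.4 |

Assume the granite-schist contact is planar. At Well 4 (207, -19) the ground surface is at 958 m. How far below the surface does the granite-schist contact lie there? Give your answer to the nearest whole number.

39 m

Two edge vectors: Well 1→Well 2 = (-41, 80, -42.7), Well 1→Well 3 = (109, 34, 129.9).
Normal n = (Well 1→Well 2) × (Well 1→Well 3) = (11843.8, 671.6, -10114).
So ∂z/∂x = −n_x/n_z = 1.17103 and ∂z/∂y = −n_y/n_z = 0.06640.
Intercept c from Well 1: 719.5 − 38.64 − 2.92 = 677.93.
At (207, -19): z_contact = 242.4 − 1.3 + 677.93 = 919.1 m.
Depth below ground = 958 − 919.1 = 39 m.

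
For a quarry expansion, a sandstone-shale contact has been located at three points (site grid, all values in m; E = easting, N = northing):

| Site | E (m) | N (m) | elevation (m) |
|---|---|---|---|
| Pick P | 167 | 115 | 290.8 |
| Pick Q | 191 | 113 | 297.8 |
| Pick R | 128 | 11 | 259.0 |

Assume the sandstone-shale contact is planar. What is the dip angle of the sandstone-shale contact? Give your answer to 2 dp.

Two edge vectors: Pick P→Pick Q = (24, -2, 7), Pick P→Pick R = (-39, -104, -31.8).
Normal n = (Pick P→Pick Q) × (Pick P→Pick R) = (791.6, 490.2, -2574).
So ∂z/∂E = −n_x/n_z = 0.30754 and ∂z/∂N = −n_y/n_z = 0.19044.
Gradient magnitude |∇z| = √(a² + b²) = √(0.09458 + 0.03627) = 0.36173.
True dip = arctan(0.36173) = 19.89°, dipping toward WSW (azimuth ≈ 238°).

19.89°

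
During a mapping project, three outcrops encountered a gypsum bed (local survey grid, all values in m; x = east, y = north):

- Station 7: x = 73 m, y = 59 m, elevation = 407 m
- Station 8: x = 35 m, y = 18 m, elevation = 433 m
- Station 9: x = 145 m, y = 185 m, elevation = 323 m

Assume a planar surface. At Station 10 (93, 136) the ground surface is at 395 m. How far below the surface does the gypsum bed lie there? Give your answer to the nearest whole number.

Two edge vectors: Station 7→Station 8 = (-38, -41, 26), Station 7→Station 9 = (72, 126, -84).
Normal n = (Station 7→Station 8) × (Station 7→Station 9) = (168, -1320, -1836).
So ∂z/∂x = −n_x/n_z = 0.09150 and ∂z/∂y = −n_y/n_z = −0.71895.
Intercept c from Station 7: 407 − 6.68 + 42.42 = 442.74.
At (93, 136): z_contact = 8.5 − 97.8 + 442.74 = 353.5 m.
Depth below ground = 395 − 353.5 = 42 m.

42 m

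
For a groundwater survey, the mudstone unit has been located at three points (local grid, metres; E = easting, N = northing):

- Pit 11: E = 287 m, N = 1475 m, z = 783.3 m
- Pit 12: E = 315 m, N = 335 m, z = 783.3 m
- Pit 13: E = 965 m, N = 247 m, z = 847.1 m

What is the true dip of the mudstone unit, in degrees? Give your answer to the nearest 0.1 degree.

5.6°

Let the plane be z = a·E + b·N + c.
Pit 12−Pit 11: 28a − 1140b = 0;  Pit 13−Pit 11: 678a − 1228b = 63.8.
Solving gives a = 0.09848, b = 0.00242.
Gradient magnitude |∇z| = √(a² + b²) = √(0.00970 + 0.00001) = 0.09851.
True dip = arctan(0.09851) = 5.6°, dipping toward W (azimuth ≈ 269°).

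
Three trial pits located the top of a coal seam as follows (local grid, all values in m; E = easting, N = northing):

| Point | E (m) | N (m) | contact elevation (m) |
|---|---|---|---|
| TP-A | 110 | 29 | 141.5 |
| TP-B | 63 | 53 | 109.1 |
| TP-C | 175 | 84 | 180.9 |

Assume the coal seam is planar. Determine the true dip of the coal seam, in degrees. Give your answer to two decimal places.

Two edge vectors: TP-A→TP-B = (-47, 24, -32.4), TP-A→TP-C = (65, 55, 39.4).
Normal n = (TP-A→TP-B) × (TP-A→TP-C) = (2727.6, -254.2, -4145).
So ∂z/∂E = −n_x/n_z = 0.65805 and ∂z/∂N = −n_y/n_z = −0.06133.
Gradient magnitude |∇z| = √(a² + b²) = √(0.43302 + 0.00376) = 0.66090.
True dip = arctan(0.66090) = 33.46°, dipping toward W (azimuth ≈ 275°).

33.46°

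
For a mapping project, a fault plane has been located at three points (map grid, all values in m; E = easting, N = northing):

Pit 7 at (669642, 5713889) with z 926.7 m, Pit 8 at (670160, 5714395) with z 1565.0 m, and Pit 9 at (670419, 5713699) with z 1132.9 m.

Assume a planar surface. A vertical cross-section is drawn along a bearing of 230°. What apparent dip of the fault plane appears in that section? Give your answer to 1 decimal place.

40.7°

Two edge vectors: Pit 7→Pit 8 = (518, 506, 638.3), Pit 7→Pit 9 = (777, -190, 206.2).
Normal n = (Pit 7→Pit 8) × (Pit 7→Pit 9) = (225614.2, 389147.5, -491582).
So ∂z/∂E = −n_x/n_z = 0.45896 and ∂z/∂N = −n_y/n_z = 0.79162.
Unit vector along 230° is (sin 230°, cos 230°) = (-0.7660, -0.6428).
Slope in that direction = a·(-0.7660) + b·(-0.6428) = −0.86043.
Apparent dip = arctan|0.86043| = 40.7° (true dip is 42.5°, so apparent ≤ true as expected).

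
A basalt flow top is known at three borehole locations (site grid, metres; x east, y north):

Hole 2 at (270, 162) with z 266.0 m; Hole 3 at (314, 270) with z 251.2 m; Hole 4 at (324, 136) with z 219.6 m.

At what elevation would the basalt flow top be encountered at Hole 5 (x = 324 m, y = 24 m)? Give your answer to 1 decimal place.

Two edge vectors: Hole 2→Hole 3 = (44, 108, -14.8), Hole 2→Hole 4 = (54, -26, -46.4).
Normal n = (Hole 2→Hole 3) × (Hole 2→Hole 4) = (-5396, 1242.4, -6976).
So ∂z/∂x = −n_x/n_z = −0.77351 and ∂z/∂y = −n_y/n_z = 0.17810.
Intercept c from Hole 2: 266 + 208.85 − 28.85 = 446.00.
At (324, 24): z = −250.6 + 4.3 + 446.00 = 199.7 m.

199.7 m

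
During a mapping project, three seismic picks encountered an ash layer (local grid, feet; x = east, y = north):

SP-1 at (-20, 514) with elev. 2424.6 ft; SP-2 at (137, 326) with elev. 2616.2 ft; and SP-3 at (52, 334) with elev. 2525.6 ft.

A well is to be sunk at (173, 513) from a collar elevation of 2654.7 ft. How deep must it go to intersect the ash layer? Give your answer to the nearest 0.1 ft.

Two edge vectors: SP-1→SP-2 = (157, -188, 191.6), SP-1→SP-3 = (72, -180, 101).
Normal n = (SP-1→SP-2) × (SP-1→SP-3) = (15500, -2061.8, -14724).
So ∂z/∂x = −n_x/n_z = 1.05270 and ∂z/∂y = −n_y/n_z = −0.14003.
Intercept c from SP-1: 2424.6 + 21.05 + 71.98 = 2517.63.
At (173, 513): z_contact = 182.12 − 71.84 + 2517.63 = 2627.91 ft.
Depth below ground = 2654.7 − 2627.91 = 26.8 ft.

26.8 ft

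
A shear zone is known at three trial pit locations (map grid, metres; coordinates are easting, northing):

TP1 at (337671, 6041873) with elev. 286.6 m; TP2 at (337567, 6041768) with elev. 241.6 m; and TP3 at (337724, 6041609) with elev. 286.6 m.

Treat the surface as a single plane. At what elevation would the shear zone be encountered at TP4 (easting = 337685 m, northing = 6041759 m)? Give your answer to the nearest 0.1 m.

Two edge vectors: TP1→TP2 = (-104, -105, -45), TP1→TP3 = (53, -264, 0).
Normal n = (TP1→TP2) × (TP1→TP3) = (-11880, -2385, 33021).
So ∂z/∂easting = −n_x/n_z = 0.359771055 and ∂z/∂northing = −n_y/n_z = 0.072226765.
Intercept c from TP1: 286.6 − 121484.25 − 436384.94 = −557582.59.
At (337685, 6041759): z = 121489.3 + 436376.7 − 557582.59 = 283.4 m.

283.4 m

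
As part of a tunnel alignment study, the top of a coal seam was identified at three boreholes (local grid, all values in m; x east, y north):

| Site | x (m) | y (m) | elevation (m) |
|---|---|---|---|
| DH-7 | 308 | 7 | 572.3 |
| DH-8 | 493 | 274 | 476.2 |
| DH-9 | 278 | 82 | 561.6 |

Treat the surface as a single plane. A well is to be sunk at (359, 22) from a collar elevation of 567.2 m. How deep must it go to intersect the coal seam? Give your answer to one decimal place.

Let the plane be z = a·x + b·y + c.
DH-8−DH-7: 185a + 267b = −96.1;  DH-9−DH-7: −30a + 75b = −10.7.
Solving gives a = −0.19879, b = −0.22218.
Then c = 572.3 − a·308 − b·7 = 635.08.
At (359, 22): z_contact = −71.37 − 4.89 + 635.08 = 558.83 m.
Depth below ground = 567.2 − 558.83 = 8.4 m.

8.4 m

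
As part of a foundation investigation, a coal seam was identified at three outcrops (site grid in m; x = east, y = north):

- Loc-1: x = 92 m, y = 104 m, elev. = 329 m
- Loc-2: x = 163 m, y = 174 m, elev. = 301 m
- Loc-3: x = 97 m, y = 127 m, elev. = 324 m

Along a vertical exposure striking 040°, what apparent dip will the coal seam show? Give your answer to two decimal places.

15.41°

Two edge vectors: Loc-1→Loc-2 = (71, 70, -28), Loc-1→Loc-3 = (5, 23, -5).
Normal n = (Loc-1→Loc-2) × (Loc-1→Loc-3) = (294, 215, 1283).
So ∂z/∂x = −n_x/n_z = −0.22915 and ∂z/∂y = −n_y/n_z = −0.16758.
Unit vector along 040° is (sin 40°, cos 40°) = (0.6428, 0.7660).
Slope in that direction = a·(0.6428) + b·(0.7660) = −0.27567.
Apparent dip = arctan|0.27567| = 15.41° (true dip is 15.8°, so apparent ≤ true as expected).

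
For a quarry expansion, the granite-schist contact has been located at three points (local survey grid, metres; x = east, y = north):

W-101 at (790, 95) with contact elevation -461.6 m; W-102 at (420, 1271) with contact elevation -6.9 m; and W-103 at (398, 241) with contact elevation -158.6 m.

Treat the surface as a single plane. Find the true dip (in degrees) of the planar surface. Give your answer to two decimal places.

Two edge vectors: W-101→W-102 = (-370, 1176, 454.7), W-101→W-103 = (-392, 146, 303).
Normal n = (W-101→W-102) × (W-101→W-103) = (289941.8, -66132.4, 406972).
So ∂z/∂x = −n_x/n_z = −0.71244 and ∂z/∂y = −n_y/n_z = 0.16250.
Gradient magnitude |∇z| = √(a² + b²) = √(0.50757 + 0.02641) = 0.73073.
True dip = arctan(0.73073) = 36.16°, dipping toward ESE (azimuth ≈ 103°).

36.16°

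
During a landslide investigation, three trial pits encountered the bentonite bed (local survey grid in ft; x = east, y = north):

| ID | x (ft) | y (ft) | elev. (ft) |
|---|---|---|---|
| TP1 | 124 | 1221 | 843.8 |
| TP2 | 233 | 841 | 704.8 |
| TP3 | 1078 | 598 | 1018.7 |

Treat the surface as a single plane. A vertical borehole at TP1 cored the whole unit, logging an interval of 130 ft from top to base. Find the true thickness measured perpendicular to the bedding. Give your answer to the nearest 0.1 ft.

104.9 ft

Two edge vectors: TP1→TP2 = (109, -380, -139), TP1→TP3 = (954, -623, 174.9).
Normal n = (TP1→TP2) × (TP1→TP3) = (-153059, -151670.1, 294613).
So ∂z/∂x = −n_x/n_z = 0.51953 and ∂z/∂y = −n_y/n_z = 0.51481.
|∇z| = √(a²+b²) = 0.73139, so dip δ = arctan(0.73139) = 36.18°.
True thickness = vertical thickness × cos δ = 130 × cos 36.18° = 104.9 ft.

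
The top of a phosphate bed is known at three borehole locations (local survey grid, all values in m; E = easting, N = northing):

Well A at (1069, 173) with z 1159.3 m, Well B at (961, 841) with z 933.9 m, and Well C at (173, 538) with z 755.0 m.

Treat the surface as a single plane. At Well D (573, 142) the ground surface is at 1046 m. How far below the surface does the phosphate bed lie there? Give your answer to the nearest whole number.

Two edge vectors: Well A→Well B = (-108, 668, -225.4), Well A→Well C = (-896, 365, -404.3).
Normal n = (Well A→Well B) × (Well A→Well C) = (-187801.4, 158294, 559108).
So ∂z/∂E = −n_x/n_z = 0.33589 and ∂z/∂N = −n_y/n_z = −0.28312.
Intercept c from Well A: 1159.3 − 359.07 + 48.98 = 849.21.
At (573, 142): z_contact = 192.5 − 40.2 + 849.21 = 1001.5 m.
Depth below ground = 1046 − 1001.5 = 45 m.

45 m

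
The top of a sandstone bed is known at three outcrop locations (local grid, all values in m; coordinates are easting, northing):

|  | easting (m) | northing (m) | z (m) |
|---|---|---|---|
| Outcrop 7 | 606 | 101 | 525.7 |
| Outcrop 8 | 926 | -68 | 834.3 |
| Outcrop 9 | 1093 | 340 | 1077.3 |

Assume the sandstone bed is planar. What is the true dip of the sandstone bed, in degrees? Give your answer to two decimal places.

46.79°

Two edge vectors: Outcrop 7→Outcrop 8 = (320, -169, 308.6), Outcrop 7→Outcrop 9 = (487, 239, 551.6).
Normal n = (Outcrop 7→Outcrop 8) × (Outcrop 7→Outcrop 9) = (-166975.8, -26223.8, 158783).
So ∂z/∂easting = −n_x/n_z = 1.05160 and ∂z/∂northing = −n_y/n_z = 0.16515.
Gradient magnitude |∇z| = √(a² + b²) = √(1.10586 + 0.02728) = 1.06449.
True dip = arctan(1.06449) = 46.79°, dipping toward W (azimuth ≈ 261°).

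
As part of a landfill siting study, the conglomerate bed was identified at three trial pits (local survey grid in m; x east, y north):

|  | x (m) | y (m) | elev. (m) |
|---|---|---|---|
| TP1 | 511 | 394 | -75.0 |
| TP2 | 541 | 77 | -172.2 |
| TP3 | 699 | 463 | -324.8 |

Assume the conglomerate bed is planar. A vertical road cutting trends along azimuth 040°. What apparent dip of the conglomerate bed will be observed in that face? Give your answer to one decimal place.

Two edge vectors: TP1→TP2 = (30, -317, -97.2), TP1→TP3 = (188, 69, -249.8).
Normal n = (TP1→TP2) × (TP1→TP3) = (85893.4, -10779.6, 61666).
So ∂z/∂x = −n_x/n_z = −1.39288 and ∂z/∂y = −n_y/n_z = 0.17481.
Unit vector along 040° is (sin 40°, cos 40°) = (0.6428, 0.7660).
Slope in that direction = a·(0.6428) + b·(0.7660) = −0.76142.
Apparent dip = arctan|0.76142| = 37.3° (true dip is 54.5°, so apparent ≤ true as expected).

37.3°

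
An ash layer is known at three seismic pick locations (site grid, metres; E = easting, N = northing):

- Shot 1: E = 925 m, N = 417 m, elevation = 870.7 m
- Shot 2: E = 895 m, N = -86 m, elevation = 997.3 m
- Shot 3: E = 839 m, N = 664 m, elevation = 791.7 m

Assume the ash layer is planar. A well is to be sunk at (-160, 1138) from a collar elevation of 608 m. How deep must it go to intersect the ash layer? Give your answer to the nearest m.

Let the plane be z = a·E + b·N + c.
Shot 2−Shot 1: −30a − 503b = 126.6;  Shot 3−Shot 1: −86a + 247b = −79.
Solving gives a = 0.16710, b = −0.26166.
Then c = 870.7 − a·925 − b·417 = 825.24.
At (-160, 1138): z_contact = −26.7 − 297.8 + 825.24 = 500.7 m.
Depth below ground = 608 − 500.7 = 107 m.

107 m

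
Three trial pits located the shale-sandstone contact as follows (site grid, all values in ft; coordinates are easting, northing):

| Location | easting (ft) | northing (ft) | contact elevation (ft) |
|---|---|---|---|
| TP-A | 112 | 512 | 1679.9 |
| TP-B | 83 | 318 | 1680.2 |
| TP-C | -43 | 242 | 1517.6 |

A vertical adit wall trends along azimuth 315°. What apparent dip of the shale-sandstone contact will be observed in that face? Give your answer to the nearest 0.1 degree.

Two edge vectors: TP-A→TP-B = (-29, -194, 0.3), TP-A→TP-C = (-155, -270, -162.3).
Normal n = (TP-A→TP-B) × (TP-A→TP-C) = (31567.2, -4753.2, -22240).
So ∂z/∂easting = −n_x/n_z = 1.41939 and ∂z/∂northing = −n_y/n_z = −0.21372.
Unit vector along 315° is (sin 315°, cos 315°) = (-0.7071, 0.7071).
Slope in that direction = a·(-0.7071) + b·(0.7071) = −1.15478.
Apparent dip = arctan|1.15478| = 49.1° (true dip is 55.1°, so apparent ≤ true as expected).

49.1°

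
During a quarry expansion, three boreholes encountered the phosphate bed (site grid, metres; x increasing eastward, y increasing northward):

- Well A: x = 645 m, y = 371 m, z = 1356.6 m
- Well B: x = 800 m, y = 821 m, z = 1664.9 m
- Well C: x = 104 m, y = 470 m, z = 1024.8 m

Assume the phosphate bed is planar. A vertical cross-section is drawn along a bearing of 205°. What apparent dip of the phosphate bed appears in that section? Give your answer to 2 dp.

Two edge vectors: Well A→Well B = (155, 450, 308.3), Well A→Well C = (-541, 99, -331.8).
Normal n = (Well A→Well B) × (Well A→Well C) = (-179831.7, -115361.3, 258795).
So ∂z/∂x = −n_x/n_z = 0.69488 and ∂z/∂y = −n_y/n_z = 0.44576.
Unit vector along 205° is (sin 205°, cos 205°) = (-0.4226, -0.9063).
Slope in that direction = a·(-0.4226) + b·(-0.9063) = −0.69767.
Apparent dip = arctan|0.69767| = 34.90° (true dip is 39.5°, so apparent ≤ true as expected).

34.90°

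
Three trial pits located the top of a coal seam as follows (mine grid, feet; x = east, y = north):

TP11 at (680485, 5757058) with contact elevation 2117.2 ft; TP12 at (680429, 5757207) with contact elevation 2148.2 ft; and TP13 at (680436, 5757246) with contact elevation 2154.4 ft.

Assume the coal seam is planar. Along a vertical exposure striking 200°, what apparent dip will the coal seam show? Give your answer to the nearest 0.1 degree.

Two edge vectors: TP11→TP12 = (-56, 149, 31), TP11→TP13 = (-49, 188, 37.2).
Normal n = (TP11→TP12) × (TP11→TP13) = (-285.2, 564.2, -3227).
So ∂z/∂x = −n_x/n_z = −0.08838 and ∂z/∂y = −n_y/n_z = 0.17484.
Unit vector along 200° is (sin 200°, cos 200°) = (-0.3420, -0.9397).
Slope in that direction = a·(-0.3420) + b·(-0.9397) = −0.13407.
Apparent dip = arctan|0.13407| = 7.6° (true dip is 11.1°, so apparent ≤ true as expected).

7.6°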